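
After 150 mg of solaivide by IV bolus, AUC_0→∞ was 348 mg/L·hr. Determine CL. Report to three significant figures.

CL = 0.431 L/hr

CL = Dose_iv / AUC_0→∞
   = 150 / 348 = 0.431034 L/hr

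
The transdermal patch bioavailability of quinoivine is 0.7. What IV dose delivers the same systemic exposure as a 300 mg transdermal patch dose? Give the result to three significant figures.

Systemic exposure from an extravascular dose = F × D_ev, so the equivalent IV dose is F × D_ev.
D_iv = F × D_ev = 0.7 × 300 = 210 mg

D_iv = 210 mg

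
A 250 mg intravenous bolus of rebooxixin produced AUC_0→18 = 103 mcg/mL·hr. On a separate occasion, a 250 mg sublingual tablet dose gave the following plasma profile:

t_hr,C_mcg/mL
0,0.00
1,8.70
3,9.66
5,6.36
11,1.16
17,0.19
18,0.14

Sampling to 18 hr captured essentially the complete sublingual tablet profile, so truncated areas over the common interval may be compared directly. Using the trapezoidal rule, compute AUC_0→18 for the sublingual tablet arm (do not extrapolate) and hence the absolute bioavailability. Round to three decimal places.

Trapezoidal AUC_0→18 (sublingual tablet):
  [0→1]: (0.00+8.70)/2 × 1 = 4.35
  [1→3]: (8.70+9.66)/2 × 2 = 18.36
  [3→5]: (9.66+6.36)/2 × 2 = 16.02
  [5→11]: (6.36+1.16)/2 × 6 = 22.56
  [11→17]: (1.16+0.19)/2 × 6 = 4.05
  [17→18]: (0.19+0.14)/2 × 1 = 0.165
  Sum = 65.505 mcg/mL·hr
F = (AUC_ev/D_ev)/(AUC_iv/D_iv) = (65.505/250)/(103/250) = 0.26202/0.412 = 0.6360

F = 0.636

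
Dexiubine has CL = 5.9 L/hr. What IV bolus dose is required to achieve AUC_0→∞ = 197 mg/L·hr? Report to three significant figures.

Dose_iv = CL × AUC_0→∞
     = 5.9 × 197 = 1162.3 mg

Dose = 1160 mg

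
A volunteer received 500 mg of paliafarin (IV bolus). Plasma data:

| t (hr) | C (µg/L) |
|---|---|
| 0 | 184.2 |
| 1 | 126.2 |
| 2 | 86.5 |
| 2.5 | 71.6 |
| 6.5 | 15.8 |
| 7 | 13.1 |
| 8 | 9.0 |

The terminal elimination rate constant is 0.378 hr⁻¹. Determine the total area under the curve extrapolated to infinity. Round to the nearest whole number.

Trapezoidal AUC_0→8:
  [0→1]: (184.2+126.2)/2 × 1 = 155.2
  [1→2]: (126.2+86.5)/2 × 1 = 106.35
  [2→2.5]: (86.5+71.6)/2 × 0.5 = 39.525
  [2.5→6.5]: (71.6+15.8)/2 × 4 = 174.8
  [6.5→7]: (15.8+13.1)/2 × 0.5 = 7.225
  [7→8]: (13.1+9.0)/2 × 1 = 11.05
  Sum = 494.15 µg/L·hr
Extrapolated tail: C_last / k_e = 9.0 / 0.378 = 23.810
AUC_0→∞ = 494.15 + 23.810 = 517.96 µg/L·hr

AUC = 518 µg/L·hr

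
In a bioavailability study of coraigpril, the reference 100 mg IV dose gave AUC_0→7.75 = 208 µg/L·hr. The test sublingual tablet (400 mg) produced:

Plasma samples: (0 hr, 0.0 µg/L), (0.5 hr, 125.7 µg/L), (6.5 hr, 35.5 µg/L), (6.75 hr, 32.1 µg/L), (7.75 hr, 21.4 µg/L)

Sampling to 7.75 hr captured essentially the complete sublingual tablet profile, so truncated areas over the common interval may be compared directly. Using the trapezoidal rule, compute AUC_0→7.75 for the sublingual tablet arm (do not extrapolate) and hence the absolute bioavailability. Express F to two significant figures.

F = 0.66

Trapezoidal AUC_0→7.75 (sublingual tablet):
  [0→0.5]: (0.0+125.7)/2 × 0.5 = 31.425
  [0.5→6.5]: (125.7+35.5)/2 × 6 = 483.6
  [6.5→6.75]: (35.5+32.1)/2 × 0.25 = 8.45
  [6.75→7.75]: (32.1+21.4)/2 × 1 = 26.75
  Sum = 550.225 µg/L·hr
F = (AUC_ev/D_ev)/(AUC_iv/D_iv) = (550.225/400)/(208/100) = 1.3755625/2.08 = 0.6613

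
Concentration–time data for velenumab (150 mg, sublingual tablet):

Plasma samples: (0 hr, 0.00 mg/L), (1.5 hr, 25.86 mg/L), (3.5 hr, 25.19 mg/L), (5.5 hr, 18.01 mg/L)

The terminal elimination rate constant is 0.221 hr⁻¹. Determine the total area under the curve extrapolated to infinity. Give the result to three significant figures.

Trapezoidal AUC_0→5.5:
  [0→1.5]: (0.00+25.86)/2 × 1.5 = 19.395
  [1.5→3.5]: (25.86+25.19)/2 × 2 = 51.05
  [3.5→5.5]: (25.19+18.01)/2 × 2 = 43.2
  Sum = 113.645 mg/L·hr
Extrapolated tail: C_last / k_e = 18.01 / 0.221 = 81.493
AUC_0→∞ = 113.645 + 81.493 = 195.138 mg/L·hr

AUC = 195 mg/L·hr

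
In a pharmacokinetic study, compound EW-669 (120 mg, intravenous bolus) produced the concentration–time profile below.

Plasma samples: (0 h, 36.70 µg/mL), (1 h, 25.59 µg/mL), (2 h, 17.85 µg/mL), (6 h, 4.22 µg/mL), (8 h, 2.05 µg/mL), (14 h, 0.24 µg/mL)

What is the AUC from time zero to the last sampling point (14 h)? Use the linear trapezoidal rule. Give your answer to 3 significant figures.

AUC = 110 µg/mL·h

Trapezoidal AUC_0→14:
  [0→1]: (36.70+25.59)/2 × 1 = 31.145
  [1→2]: (25.59+17.85)/2 × 1 = 21.72
  [2→6]: (17.85+4.22)/2 × 4 = 44.14
  [6→8]: (4.22+2.05)/2 × 2 = 6.27
  [8→14]: (2.05+0.24)/2 × 6 = 6.87
  Sum = 110.145 µg/mL·h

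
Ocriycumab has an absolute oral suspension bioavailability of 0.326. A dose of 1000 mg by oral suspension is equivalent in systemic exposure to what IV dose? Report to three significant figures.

D_iv = 326 mg

Systemic exposure from an extravascular dose = F × D_ev, so the equivalent IV dose is F × D_ev.
D_iv = F × D_ev = 0.326 × 1000 = 326 mg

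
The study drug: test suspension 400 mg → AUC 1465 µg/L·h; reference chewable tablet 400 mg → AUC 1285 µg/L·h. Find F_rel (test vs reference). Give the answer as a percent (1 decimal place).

F_rel = 114.0%

F_rel = (AUC_test/D_test) / (AUC_ref/D_ref)
      = (1465/400) / (1285/400)
      = 3.6625 / 3.2125 = 1.1401 = 114.01%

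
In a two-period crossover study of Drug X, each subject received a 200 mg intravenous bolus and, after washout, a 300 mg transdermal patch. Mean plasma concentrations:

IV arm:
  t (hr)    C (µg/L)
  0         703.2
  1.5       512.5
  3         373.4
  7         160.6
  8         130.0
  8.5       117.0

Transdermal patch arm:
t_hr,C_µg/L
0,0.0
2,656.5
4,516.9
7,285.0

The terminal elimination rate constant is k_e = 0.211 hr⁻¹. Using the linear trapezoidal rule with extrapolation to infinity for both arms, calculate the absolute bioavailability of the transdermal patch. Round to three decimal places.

F = 0.858

Trapezoidal AUC_0→8.5 (IV):
  [0→1.5]: (703.2+512.5)/2 × 1.5 = 911.775
  [1.5→3]: (512.5+373.4)/2 × 1.5 = 664.425
  [3→7]: (373.4+160.6)/2 × 4 = 1068.0
  [7→8]: (160.6+130.0)/2 × 1 = 145.3
  [8→8.5]: (130.0+117.0)/2 × 0.5 = 61.75
  Sum = 2851.25 µg/L·hr
IV tail: 117.0/0.211 = 554.502; AUC_iv,0→∞ = 2851.25 + 554.502 = 3405.752 µg/L·hr
Trapezoidal AUC_0→7 (transdermal patch):
  [0→2]: (0.0+656.5)/2 × 2 = 656.5
  [2→4]: (656.5+516.9)/2 × 2 = 1173.4
  [4→7]: (516.9+285.0)/2 × 3 = 1202.85
  Sum = 3032.75 µg/L·hr
transdermal patch tail: 285.0/0.211 = 1350.711; AUC_ev,0→∞ = 3032.75 + 1350.711 = 4383.461 µg/L·hr
F = (AUC_ev/D_ev)/(AUC_iv/D_iv) = (4383.461/300)/(3405.752/200) = 14.6115/17.02876 = 0.8580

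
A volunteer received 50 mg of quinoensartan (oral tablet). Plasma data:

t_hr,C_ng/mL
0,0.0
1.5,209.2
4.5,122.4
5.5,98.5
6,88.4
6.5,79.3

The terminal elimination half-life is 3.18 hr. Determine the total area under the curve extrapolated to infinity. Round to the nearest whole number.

Trapezoidal AUC_0→6.5:
  [0→1.5]: (0.0+209.2)/2 × 1.5 = 156.9
  [1.5→4.5]: (209.2+122.4)/2 × 3 = 497.4
  [4.5→5.5]: (122.4+98.5)/2 × 1 = 110.45
  [5.5→6]: (98.5+88.4)/2 × 0.5 = 46.725
  [6→6.5]: (88.4+79.3)/2 × 0.5 = 41.925
  Sum = 853.4 ng/mL·hr
k_e = ln2 / t½ = 0.693147 / 3.18 = 0.2180 hr^-1
Extrapolated tail: C_last / k_e = 79.3 / 0.218 = 363.761
AUC_0→∞ = 853.4 + 363.761 = 1217.161 ng/mL·hr

AUC = 1217 ng/mL·hr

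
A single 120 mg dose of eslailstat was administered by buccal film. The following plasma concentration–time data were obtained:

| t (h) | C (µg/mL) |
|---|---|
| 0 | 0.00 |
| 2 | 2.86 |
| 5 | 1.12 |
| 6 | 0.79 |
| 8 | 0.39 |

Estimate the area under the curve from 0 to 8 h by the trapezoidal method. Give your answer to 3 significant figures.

AUC = 11.0 µg/mL·h

Trapezoidal AUC_0→8:
  [0→2]: (0.00+2.86)/2 × 2 = 2.86
  [2→5]: (2.86+1.12)/2 × 3 = 5.97
  [5→6]: (1.12+0.79)/2 × 1 = 0.955
  [6→8]: (0.79+0.39)/2 × 2 = 1.18
  Sum = 10.965 µg/mL·h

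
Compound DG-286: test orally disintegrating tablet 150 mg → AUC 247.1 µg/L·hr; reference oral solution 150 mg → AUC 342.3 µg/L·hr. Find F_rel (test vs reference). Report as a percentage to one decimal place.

F_rel = (AUC_test/D_test) / (AUC_ref/D_ref)
      = (247.1/150) / (342.3/150)
      = 1.64733 / 2.282 = 0.7219 = 72.19%

F_rel = 72.2%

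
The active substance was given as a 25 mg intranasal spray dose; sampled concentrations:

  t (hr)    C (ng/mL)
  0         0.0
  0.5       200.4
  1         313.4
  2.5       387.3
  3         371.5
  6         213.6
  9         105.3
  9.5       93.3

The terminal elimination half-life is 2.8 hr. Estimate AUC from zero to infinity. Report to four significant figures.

AUC = 2676 ng/mL·hr

Trapezoidal AUC_0→9.5:
  [0→0.5]: (0.0+200.4)/2 × 0.5 = 50.1
  [0.5→1]: (200.4+313.4)/2 × 0.5 = 128.45
  [1→2.5]: (313.4+387.3)/2 × 1.5 = 525.525
  [2.5→3]: (387.3+371.5)/2 × 0.5 = 189.7
  [3→6]: (371.5+213.6)/2 × 3 = 877.65
  [6→9]: (213.6+105.3)/2 × 3 = 478.35
  [9→9.5]: (105.3+93.3)/2 × 0.5 = 49.65
  Sum = 2299.425 ng/mL·hr
k_e = ln2 / t½ = 0.693147 / 2.8 = 0.2476 hr^-1
Extrapolated tail: C_last / k_e = 93.3 / 0.2476 = 376.817
AUC_0→∞ = 2299.425 + 376.817 = 2676.242 ng/mL·hr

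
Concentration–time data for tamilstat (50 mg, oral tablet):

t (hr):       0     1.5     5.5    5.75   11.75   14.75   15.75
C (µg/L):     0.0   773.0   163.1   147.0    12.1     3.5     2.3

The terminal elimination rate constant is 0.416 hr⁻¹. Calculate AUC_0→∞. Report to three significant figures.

AUC = 3000 µg/L·hr

Trapezoidal AUC_0→15.75:
  [0→1.5]: (0.0+773.0)/2 × 1.5 = 579.75
  [1.5→5.5]: (773.0+163.1)/2 × 4 = 1872.2
  [5.5→5.75]: (163.1+147.0)/2 × 0.25 = 38.7625
  [5.75→11.75]: (147.0+12.1)/2 × 6 = 477.3
  [11.75→14.75]: (12.1+3.5)/2 × 3 = 23.4
  [14.75→15.75]: (3.5+2.3)/2 × 1 = 2.9
  Sum = 2994.3125 µg/L·hr
Extrapolated tail: C_last / k_e = 2.3 / 0.416 = 5.529
AUC_0→∞ = 2994.3125 + 5.529 = 2999.8415 µg/L·hr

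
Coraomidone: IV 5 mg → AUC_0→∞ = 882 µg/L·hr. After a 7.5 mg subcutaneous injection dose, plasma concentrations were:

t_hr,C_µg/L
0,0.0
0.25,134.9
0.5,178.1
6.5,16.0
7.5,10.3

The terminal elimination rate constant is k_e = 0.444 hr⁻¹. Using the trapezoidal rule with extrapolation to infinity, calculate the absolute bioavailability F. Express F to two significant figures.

F = 0.51

Trapezoidal AUC_0→7.5 (subcutaneous injection):
  [0→0.25]: (0.0+134.9)/2 × 0.25 = 16.8625
  [0.25→0.5]: (134.9+178.1)/2 × 0.25 = 39.125
  [0.5→6.5]: (178.1+16.0)/2 × 6 = 582.3
  [6.5→7.5]: (16.0+10.3)/2 × 1 = 13.15
  Sum = 651.4375 µg/L·hr
Tail: C_last/k_e = 10.3/0.444 = 23.198
AUC_0→∞ (subcutaneous injection) = 651.4375 + 23.198 = 674.6355 µg/L·hr
F = (AUC_ev/D_ev)/(AUC_iv/D_iv) = (674.6355/7.5)/(882/5) = 89.9514/176.4 = 0.5099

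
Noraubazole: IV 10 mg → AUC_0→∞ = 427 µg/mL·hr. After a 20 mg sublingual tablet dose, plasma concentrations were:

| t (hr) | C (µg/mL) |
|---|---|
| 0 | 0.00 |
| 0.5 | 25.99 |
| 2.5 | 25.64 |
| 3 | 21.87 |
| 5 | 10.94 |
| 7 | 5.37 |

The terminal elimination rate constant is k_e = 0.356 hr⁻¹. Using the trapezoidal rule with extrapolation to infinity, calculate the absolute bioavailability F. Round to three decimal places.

Trapezoidal AUC_0→7 (sublingual tablet):
  [0→0.5]: (0.00+25.99)/2 × 0.5 = 6.4975
  [0.5→2.5]: (25.99+25.64)/2 × 2 = 51.63
  [2.5→3]: (25.64+21.87)/2 × 0.5 = 11.8775
  [3→5]: (21.87+10.94)/2 × 2 = 32.81
  [5→7]: (10.94+5.37)/2 × 2 = 16.31
  Sum = 119.125 µg/mL·hr
Tail: C_last/k_e = 5.37/0.356 = 15.084
AUC_0→∞ (sublingual tablet) = 119.125 + 15.084 = 134.209 µg/mL·hr
F = (AUC_ev/D_ev)/(AUC_iv/D_iv) = (134.209/20)/(427/10) = 6.71045/42.7 = 0.1572

F = 0.157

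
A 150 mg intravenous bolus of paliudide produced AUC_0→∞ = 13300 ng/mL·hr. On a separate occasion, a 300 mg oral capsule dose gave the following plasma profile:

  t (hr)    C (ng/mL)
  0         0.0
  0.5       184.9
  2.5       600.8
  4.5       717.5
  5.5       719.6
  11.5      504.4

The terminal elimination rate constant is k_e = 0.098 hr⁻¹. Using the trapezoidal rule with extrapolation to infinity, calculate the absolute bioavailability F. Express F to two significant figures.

Trapezoidal AUC_0→11.5 (oral capsule):
  [0→0.5]: (0.0+184.9)/2 × 0.5 = 46.225
  [0.5→2.5]: (184.9+600.8)/2 × 2 = 785.7
  [2.5→4.5]: (600.8+717.5)/2 × 2 = 1318.3
  [4.5→5.5]: (717.5+719.6)/2 × 1 = 718.55
  [5.5→11.5]: (719.6+504.4)/2 × 6 = 3672.0
  Sum = 6540.775 ng/mL·hr
Tail: C_last/k_e = 504.4/0.098 = 5146.939
AUC_0→∞ (oral capsule) = 6540.775 + 5146.939 = 11687.714 ng/mL·hr
F = (AUC_ev/D_ev)/(AUC_iv/D_iv) = (11687.714/300)/(13300/150) = 38.959/88.6667 = 0.4394

F = 0.44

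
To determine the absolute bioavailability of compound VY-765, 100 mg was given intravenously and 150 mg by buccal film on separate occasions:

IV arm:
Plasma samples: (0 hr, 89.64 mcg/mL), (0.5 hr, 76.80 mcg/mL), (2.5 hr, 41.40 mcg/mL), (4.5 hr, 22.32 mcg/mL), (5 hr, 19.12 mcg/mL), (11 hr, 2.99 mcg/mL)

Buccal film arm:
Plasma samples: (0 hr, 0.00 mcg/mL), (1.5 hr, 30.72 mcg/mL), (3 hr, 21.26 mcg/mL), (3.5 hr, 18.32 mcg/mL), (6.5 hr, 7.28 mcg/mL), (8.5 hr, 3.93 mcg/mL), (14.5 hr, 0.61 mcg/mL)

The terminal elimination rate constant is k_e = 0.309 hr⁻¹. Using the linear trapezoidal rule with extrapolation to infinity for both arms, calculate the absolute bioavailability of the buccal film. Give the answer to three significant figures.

Trapezoidal AUC_0→11 (IV):
  [0→0.5]: (89.64+76.80)/2 × 0.5 = 41.61
  [0.5→2.5]: (76.80+41.40)/2 × 2 = 118.2
  [2.5→4.5]: (41.40+22.32)/2 × 2 = 63.72
  [4.5→5]: (22.32+19.12)/2 × 0.5 = 10.36
  [5→11]: (19.12+2.99)/2 × 6 = 66.33
  Sum = 300.22 mcg/mL·hr
IV tail: 2.99/0.309 = 9.676; AUC_iv,0→∞ = 300.22 + 9.676 = 309.896 mcg/mL·hr
Trapezoidal AUC_0→14.5 (buccal film):
  [0→1.5]: (0.00+30.72)/2 × 1.5 = 23.04
  [1.5→3]: (30.72+21.26)/2 × 1.5 = 38.985
  [3→3.5]: (21.26+18.32)/2 × 0.5 = 9.895
  [3.5→6.5]: (18.32+7.28)/2 × 3 = 38.4
  [6.5→8.5]: (7.28+3.93)/2 × 2 = 11.21
  [8.5→14.5]: (3.93+0.61)/2 × 6 = 13.62
  Sum = 135.15 mcg/mL·hr
buccal film tail: 0.61/0.309 = 1.974; AUC_ev,0→∞ = 135.15 + 1.974 = 137.124 mcg/mL·hr
F = (AUC_ev/D_ev)/(AUC_iv/D_iv) = (137.124/150)/(309.896/100) = 0.91416/3.09896 = 0.2950

F = 0.295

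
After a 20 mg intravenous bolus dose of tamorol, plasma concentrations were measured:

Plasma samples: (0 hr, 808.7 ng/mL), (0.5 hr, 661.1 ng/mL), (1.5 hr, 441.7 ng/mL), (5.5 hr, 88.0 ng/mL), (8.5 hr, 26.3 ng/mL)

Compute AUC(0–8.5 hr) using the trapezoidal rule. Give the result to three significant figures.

AUC = 2150 ng/mL·hr

Trapezoidal AUC_0→8.5:
  [0→0.5]: (808.7+661.1)/2 × 0.5 = 367.45
  [0.5→1.5]: (661.1+441.7)/2 × 1 = 551.4
  [1.5→5.5]: (441.7+88.0)/2 × 4 = 1059.4
  [5.5→8.5]: (88.0+26.3)/2 × 3 = 171.45
  Sum = 2149.7 ng/mL·hr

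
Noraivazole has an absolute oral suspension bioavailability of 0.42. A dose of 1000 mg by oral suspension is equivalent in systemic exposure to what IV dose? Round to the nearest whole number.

Systemic exposure from an extravascular dose = F × D_ev, so the equivalent IV dose is F × D_ev.
D_iv = F × D_ev = 0.42 × 1000 = 420 mg

D_iv = 420 mg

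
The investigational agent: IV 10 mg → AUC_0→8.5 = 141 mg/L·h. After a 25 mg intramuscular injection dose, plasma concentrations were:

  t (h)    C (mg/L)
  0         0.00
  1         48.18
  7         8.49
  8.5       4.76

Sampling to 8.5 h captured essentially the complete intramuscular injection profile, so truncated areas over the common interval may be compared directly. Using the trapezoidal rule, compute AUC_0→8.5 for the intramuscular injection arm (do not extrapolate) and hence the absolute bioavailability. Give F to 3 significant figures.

Trapezoidal AUC_0→8.5 (intramuscular injection):
  [0→1]: (0.00+48.18)/2 × 1 = 24.09
  [1→7]: (48.18+8.49)/2 × 6 = 170.01
  [7→8.5]: (8.49+4.76)/2 × 1.5 = 9.9375
  Sum = 204.0375 mg/L·h
F = (AUC_ev/D_ev)/(AUC_iv/D_iv) = (204.0375/25)/(141/10) = 8.1615/14.1 = 0.5788

F = 0.579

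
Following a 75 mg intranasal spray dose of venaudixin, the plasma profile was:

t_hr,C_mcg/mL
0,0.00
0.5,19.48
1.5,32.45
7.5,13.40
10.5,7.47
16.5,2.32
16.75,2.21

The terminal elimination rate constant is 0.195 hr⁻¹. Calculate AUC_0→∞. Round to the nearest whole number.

AUC = 241 mcg/mL·hr

Trapezoidal AUC_0→16.75:
  [0→0.5]: (0.00+19.48)/2 × 0.5 = 4.87
  [0.5→1.5]: (19.48+32.45)/2 × 1 = 25.965
  [1.5→7.5]: (32.45+13.40)/2 × 6 = 137.55
  [7.5→10.5]: (13.40+7.47)/2 × 3 = 31.305
  [10.5→16.5]: (7.47+2.32)/2 × 6 = 29.37
  [16.5→16.75]: (2.32+2.21)/2 × 0.25 = 0.56625
  Sum = 229.62625 mcg/mL·hr
Extrapolated tail: C_last / k_e = 2.21 / 0.195 = 11.333
AUC_0→∞ = 229.62625 + 11.333 = 240.95925 mcg/mL·hr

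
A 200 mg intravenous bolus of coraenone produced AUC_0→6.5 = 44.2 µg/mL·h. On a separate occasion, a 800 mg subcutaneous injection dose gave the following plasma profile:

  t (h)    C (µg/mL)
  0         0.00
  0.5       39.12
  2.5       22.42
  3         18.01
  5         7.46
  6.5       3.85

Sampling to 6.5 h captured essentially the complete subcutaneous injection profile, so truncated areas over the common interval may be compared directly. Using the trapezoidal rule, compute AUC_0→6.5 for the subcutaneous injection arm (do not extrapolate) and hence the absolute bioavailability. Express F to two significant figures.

Trapezoidal AUC_0→6.5 (subcutaneous injection):
  [0→0.5]: (0.00+39.12)/2 × 0.5 = 9.78
  [0.5→2.5]: (39.12+22.42)/2 × 2 = 61.54
  [2.5→3]: (22.42+18.01)/2 × 0.5 = 10.1075
  [3→5]: (18.01+7.46)/2 × 2 = 25.47
  [5→6.5]: (7.46+3.85)/2 × 1.5 = 8.4825
  Sum = 115.38 µg/mL·h
F = (AUC_ev/D_ev)/(AUC_iv/D_iv) = (115.38/800)/(44.2/200) = 0.144225/0.221 = 0.6526

F = 0.65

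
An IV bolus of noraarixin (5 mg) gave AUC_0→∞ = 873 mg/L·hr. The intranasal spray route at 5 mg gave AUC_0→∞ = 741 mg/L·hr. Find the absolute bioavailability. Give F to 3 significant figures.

F = (AUC_ev / D_ev) / (AUC_iv / D_iv)
  = (741/5) / (873/5)
  = 148.2 / 174.6 = 0.8488

F = 0.849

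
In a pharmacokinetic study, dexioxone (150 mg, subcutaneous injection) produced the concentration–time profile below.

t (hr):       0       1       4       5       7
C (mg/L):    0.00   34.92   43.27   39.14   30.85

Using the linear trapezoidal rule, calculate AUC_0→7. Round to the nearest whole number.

Trapezoidal AUC_0→7:
  [0→1]: (0.00+34.92)/2 × 1 = 17.46
  [1→4]: (34.92+43.27)/2 × 3 = 117.285
  [4→5]: (43.27+39.14)/2 × 1 = 41.205
  [5→7]: (39.14+30.85)/2 × 2 = 69.99
  Sum = 245.94 mg/L·hr

AUC = 246 mg/L·hr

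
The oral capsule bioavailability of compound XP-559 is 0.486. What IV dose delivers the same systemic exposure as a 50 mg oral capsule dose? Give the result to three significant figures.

D_iv = 24.3 mg

Systemic exposure from an extravascular dose = F × D_ev, so the equivalent IV dose is F × D_ev.
D_iv = F × D_ev = 0.486 × 50 = 24.3 mg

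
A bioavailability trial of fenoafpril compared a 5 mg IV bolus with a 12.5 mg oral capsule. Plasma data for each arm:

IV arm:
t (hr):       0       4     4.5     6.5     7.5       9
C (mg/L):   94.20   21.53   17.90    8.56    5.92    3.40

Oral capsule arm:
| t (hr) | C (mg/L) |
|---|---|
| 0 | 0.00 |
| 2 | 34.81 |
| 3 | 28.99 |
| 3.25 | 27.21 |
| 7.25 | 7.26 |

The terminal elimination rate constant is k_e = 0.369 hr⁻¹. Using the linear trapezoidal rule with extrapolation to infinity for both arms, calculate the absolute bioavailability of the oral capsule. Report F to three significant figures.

Trapezoidal AUC_0→9 (IV):
  [0→4]: (94.20+21.53)/2 × 4 = 231.46
  [4→4.5]: (21.53+17.90)/2 × 0.5 = 9.8575
  [4.5→6.5]: (17.90+8.56)/2 × 2 = 26.46
  [6.5→7.5]: (8.56+5.92)/2 × 1 = 7.24
  [7.5→9]: (5.92+3.40)/2 × 1.5 = 6.99
  Sum = 282.0075 mg/L·hr
IV tail: 3.40/0.369 = 9.214; AUC_iv,0→∞ = 282.0075 + 9.214 = 291.2215 mg/L·hr
Trapezoidal AUC_0→7.25 (oral capsule):
  [0→2]: (0.00+34.81)/2 × 2 = 34.81
  [2→3]: (34.81+28.99)/2 × 1 = 31.9
  [3→3.25]: (28.99+27.21)/2 × 0.25 = 7.025
  [3.25→7.25]: (27.21+7.26)/2 × 4 = 68.94
  Sum = 142.675 mg/L·hr
oral capsule tail: 7.26/0.369 = 19.675; AUC_ev,0→∞ = 142.675 + 19.675 = 162.35 mg/L·hr
F = (AUC_ev/D_ev)/(AUC_iv/D_iv) = (162.35/12.5)/(291.2215/5) = 12.988/58.2443 = 0.2230

F = 0.223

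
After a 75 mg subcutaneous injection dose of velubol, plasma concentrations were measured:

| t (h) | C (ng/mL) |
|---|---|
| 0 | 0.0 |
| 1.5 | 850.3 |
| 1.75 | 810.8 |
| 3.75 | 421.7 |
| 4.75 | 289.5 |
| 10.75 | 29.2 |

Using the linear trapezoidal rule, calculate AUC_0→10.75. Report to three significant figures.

Trapezoidal AUC_0→10.75:
  [0→1.5]: (0.0+850.3)/2 × 1.5 = 637.725
  [1.5→1.75]: (850.3+810.8)/2 × 0.25 = 207.6375
  [1.75→3.75]: (810.8+421.7)/2 × 2 = 1232.5
  [3.75→4.75]: (421.7+289.5)/2 × 1 = 355.6
  [4.75→10.75]: (289.5+29.2)/2 × 6 = 956.1
  Sum = 3389.5625 ng/mL·h

AUC = 3390 ng/mL·h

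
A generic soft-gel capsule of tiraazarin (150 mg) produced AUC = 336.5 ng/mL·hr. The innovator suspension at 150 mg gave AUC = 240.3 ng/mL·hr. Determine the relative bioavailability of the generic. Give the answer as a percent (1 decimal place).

F_rel = (AUC_test/D_test) / (AUC_ref/D_ref)
      = (336.5/150) / (240.3/150)
      = 2.24333 / 1.602 = 1.4003 = 140.03%

F_rel = 140.0%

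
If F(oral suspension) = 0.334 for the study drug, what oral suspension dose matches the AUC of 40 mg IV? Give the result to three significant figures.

D_oral = 120 mg

For equal systemic exposure: F × D_ev = D_iv
D_ev = D_iv / F = 40 / 0.334 = 119.76 mg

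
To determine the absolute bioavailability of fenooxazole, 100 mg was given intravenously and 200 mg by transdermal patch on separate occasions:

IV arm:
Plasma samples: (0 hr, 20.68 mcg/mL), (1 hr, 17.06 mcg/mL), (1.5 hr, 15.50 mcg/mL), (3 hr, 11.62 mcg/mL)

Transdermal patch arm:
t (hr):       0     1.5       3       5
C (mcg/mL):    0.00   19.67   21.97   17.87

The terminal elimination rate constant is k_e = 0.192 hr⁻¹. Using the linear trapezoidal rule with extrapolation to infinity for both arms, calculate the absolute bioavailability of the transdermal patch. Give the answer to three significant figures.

Trapezoidal AUC_0→3 (IV):
  [0→1]: (20.68+17.06)/2 × 1 = 18.87
  [1→1.5]: (17.06+15.50)/2 × 0.5 = 8.14
  [1.5→3]: (15.50+11.62)/2 × 1.5 = 20.34
  Sum = 47.35 mcg/mL·hr
IV tail: 11.62/0.192 = 60.521; AUC_iv,0→∞ = 47.35 + 60.521 = 107.871 mcg/mL·hr
Trapezoidal AUC_0→5 (transdermal patch):
  [0→1.5]: (0.00+19.67)/2 × 1.5 = 14.7525
  [1.5→3]: (19.67+21.97)/2 × 1.5 = 31.23
  [3→5]: (21.97+17.87)/2 × 2 = 39.84
  Sum = 85.8225 mcg/mL·hr
transdermal patch tail: 17.87/0.192 = 93.073; AUC_ev,0→∞ = 85.8225 + 93.073 = 178.8955 mcg/mL·hr
F = (AUC_ev/D_ev)/(AUC_iv/D_iv) = (178.8955/200)/(107.871/100) = 0.8944775/1.07871 = 0.8292

F = 0.829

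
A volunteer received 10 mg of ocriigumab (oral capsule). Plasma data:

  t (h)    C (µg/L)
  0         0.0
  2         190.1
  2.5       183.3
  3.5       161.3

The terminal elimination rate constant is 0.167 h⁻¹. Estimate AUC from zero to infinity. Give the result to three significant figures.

AUC = 1420 µg/L·h

Trapezoidal AUC_0→3.5:
  [0→2]: (0.0+190.1)/2 × 2 = 190.1
  [2→2.5]: (190.1+183.3)/2 × 0.5 = 93.35
  [2.5→3.5]: (183.3+161.3)/2 × 1 = 172.3
  Sum = 455.75 µg/L·h
Extrapolated tail: C_last / k_e = 161.3 / 0.167 = 965.868
AUC_0→∞ = 455.75 + 965.868 = 1421.618 µg/L·h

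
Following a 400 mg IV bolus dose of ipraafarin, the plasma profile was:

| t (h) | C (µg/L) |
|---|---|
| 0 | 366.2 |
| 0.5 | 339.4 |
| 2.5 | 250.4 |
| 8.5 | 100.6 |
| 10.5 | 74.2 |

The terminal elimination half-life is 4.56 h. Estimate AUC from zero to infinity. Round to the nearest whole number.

Trapezoidal AUC_0→10.5:
  [0→0.5]: (366.2+339.4)/2 × 0.5 = 176.4
  [0.5→2.5]: (339.4+250.4)/2 × 2 = 589.8
  [2.5→8.5]: (250.4+100.6)/2 × 6 = 1053.0
  [8.5→10.5]: (100.6+74.2)/2 × 2 = 174.8
  Sum = 1994.0 µg/L·h
k_e = ln2 / t½ = 0.693147 / 4.56 = 0.1520 h^-1
Extrapolated tail: C_last / k_e = 74.2 / 0.152 = 488.158
AUC_0→∞ = 1994.0 + 488.158 = 2482.158 µg/L·h

AUC = 2482 µg/L·h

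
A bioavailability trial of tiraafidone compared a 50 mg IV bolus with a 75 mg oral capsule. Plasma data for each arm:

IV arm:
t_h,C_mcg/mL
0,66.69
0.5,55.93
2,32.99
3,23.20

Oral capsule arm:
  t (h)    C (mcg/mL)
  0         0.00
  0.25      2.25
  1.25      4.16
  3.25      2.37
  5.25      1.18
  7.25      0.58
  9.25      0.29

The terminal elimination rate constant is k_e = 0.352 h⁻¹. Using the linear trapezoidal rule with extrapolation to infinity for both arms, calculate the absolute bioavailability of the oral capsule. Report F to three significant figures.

F = 0.0593

Trapezoidal AUC_0→3 (IV):
  [0→0.5]: (66.69+55.93)/2 × 0.5 = 30.655
  [0.5→2]: (55.93+32.99)/2 × 1.5 = 66.69
  [2→3]: (32.99+23.20)/2 × 1 = 28.095
  Sum = 125.44 mcg/mL·h
IV tail: 23.20/0.352 = 65.909; AUC_iv,0→∞ = 125.44 + 65.909 = 191.349 mcg/mL·h
Trapezoidal AUC_0→9.25 (oral capsule):
  [0→0.25]: (0.00+2.25)/2 × 0.25 = 0.28125
  [0.25→1.25]: (2.25+4.16)/2 × 1 = 3.205
  [1.25→3.25]: (4.16+2.37)/2 × 2 = 6.53
  [3.25→5.25]: (2.37+1.18)/2 × 2 = 3.55
  [5.25→7.25]: (1.18+0.58)/2 × 2 = 1.76
  [7.25→9.25]: (0.58+0.29)/2 × 2 = 0.87
  Sum = 16.19625 mcg/mL·h
oral capsule tail: 0.29/0.352 = 0.824; AUC_ev,0→∞ = 16.19625 + 0.824 = 17.02025 mcg/mL·h
F = (AUC_ev/D_ev)/(AUC_iv/D_iv) = (17.02025/75)/(191.349/50) = 0.226937/3.82698 = 0.0593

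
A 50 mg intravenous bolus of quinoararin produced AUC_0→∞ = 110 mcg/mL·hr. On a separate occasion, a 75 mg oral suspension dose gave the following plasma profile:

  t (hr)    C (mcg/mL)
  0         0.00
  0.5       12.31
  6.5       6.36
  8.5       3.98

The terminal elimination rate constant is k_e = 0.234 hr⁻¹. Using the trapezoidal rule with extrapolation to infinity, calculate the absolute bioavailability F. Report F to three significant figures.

F = 0.524

Trapezoidal AUC_0→8.5 (oral suspension):
  [0→0.5]: (0.00+12.31)/2 × 0.5 = 3.0775
  [0.5→6.5]: (12.31+6.36)/2 × 6 = 56.01
  [6.5→8.5]: (6.36+3.98)/2 × 2 = 10.34
  Sum = 69.4275 mcg/mL·hr
Tail: C_last/k_e = 3.98/0.234 = 17.009
AUC_0→∞ (oral suspension) = 69.4275 + 17.009 = 86.4365 mcg/mL·hr
F = (AUC_ev/D_ev)/(AUC_iv/D_iv) = (86.4365/75)/(110/50) = 1.15249/2.2 = 0.5239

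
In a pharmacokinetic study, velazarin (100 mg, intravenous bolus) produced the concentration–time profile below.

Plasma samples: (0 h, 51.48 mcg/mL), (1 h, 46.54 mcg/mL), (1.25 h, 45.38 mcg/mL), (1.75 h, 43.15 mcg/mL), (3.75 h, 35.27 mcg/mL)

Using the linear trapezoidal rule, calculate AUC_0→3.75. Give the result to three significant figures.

AUC = 161 mcg/mL·h

Trapezoidal AUC_0→3.75:
  [0→1]: (51.48+46.54)/2 × 1 = 49.01
  [1→1.25]: (46.54+45.38)/2 × 0.25 = 11.49
  [1.25→1.75]: (45.38+43.15)/2 × 0.5 = 22.1325
  [1.75→3.75]: (43.15+35.27)/2 × 2 = 78.42
  Sum = 161.0525 mcg/mL·h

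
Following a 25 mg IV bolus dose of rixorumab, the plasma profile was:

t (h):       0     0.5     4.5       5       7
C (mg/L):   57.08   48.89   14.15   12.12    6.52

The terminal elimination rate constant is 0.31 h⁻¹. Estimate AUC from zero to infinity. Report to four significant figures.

AUC = 198.8 mg/L·h

Trapezoidal AUC_0→7:
  [0→0.5]: (57.08+48.89)/2 × 0.5 = 26.4925
  [0.5→4.5]: (48.89+14.15)/2 × 4 = 126.08
  [4.5→5]: (14.15+12.12)/2 × 0.5 = 6.5675
  [5→7]: (12.12+6.52)/2 × 2 = 18.64
  Sum = 177.78 mg/L·h
Extrapolated tail: C_last / k_e = 6.52 / 0.31 = 21.032
AUC_0→∞ = 177.78 + 21.032 = 198.812 mg/L·h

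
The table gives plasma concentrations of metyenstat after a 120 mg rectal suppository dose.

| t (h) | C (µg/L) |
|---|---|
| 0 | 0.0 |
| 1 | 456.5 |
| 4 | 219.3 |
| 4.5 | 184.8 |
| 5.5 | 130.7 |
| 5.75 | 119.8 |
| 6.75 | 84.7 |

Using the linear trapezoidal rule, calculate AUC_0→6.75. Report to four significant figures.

AUC = 1634 µg/L·h

Trapezoidal AUC_0→6.75:
  [0→1]: (0.0+456.5)/2 × 1 = 228.25
  [1→4]: (456.5+219.3)/2 × 3 = 1013.7
  [4→4.5]: (219.3+184.8)/2 × 0.5 = 101.025
  [4.5→5.5]: (184.8+130.7)/2 × 1 = 157.75
  [5.5→5.75]: (130.7+119.8)/2 × 0.25 = 31.3125
  [5.75→6.75]: (119.8+84.7)/2 × 1 = 102.25
  Sum = 1634.2875 µg/L·h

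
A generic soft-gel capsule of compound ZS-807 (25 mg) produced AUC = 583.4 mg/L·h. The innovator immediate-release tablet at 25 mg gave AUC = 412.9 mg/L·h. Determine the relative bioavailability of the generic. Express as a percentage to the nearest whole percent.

F_rel = (AUC_test/D_test) / (AUC_ref/D_ref)
      = (583.4/25) / (412.9/25)
      = 23.336 / 16.516 = 1.4129 = 141.29%

F_rel = 141%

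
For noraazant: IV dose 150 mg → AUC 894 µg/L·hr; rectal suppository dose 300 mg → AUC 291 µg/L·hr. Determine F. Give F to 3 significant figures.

F = (AUC_ev / D_ev) / (AUC_iv / D_iv)
  = (291/300) / (894/150)
  = 0.97 / 5.96 = 0.1628

F = 0.163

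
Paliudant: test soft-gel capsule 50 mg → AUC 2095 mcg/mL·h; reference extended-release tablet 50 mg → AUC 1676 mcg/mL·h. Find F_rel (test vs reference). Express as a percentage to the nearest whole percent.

F_rel = 125%

F_rel = (AUC_test/D_test) / (AUC_ref/D_ref)
      = (2095/50) / (1676/50)
      = 41.9 / 33.52 = 1.2500 = 125.00%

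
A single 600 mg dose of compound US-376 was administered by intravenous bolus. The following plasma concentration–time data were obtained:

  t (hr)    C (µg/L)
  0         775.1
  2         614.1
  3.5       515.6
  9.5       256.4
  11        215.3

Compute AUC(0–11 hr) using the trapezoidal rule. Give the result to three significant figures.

AUC = 4910 µg/L·hr

Trapezoidal AUC_0→11:
  [0→2]: (775.1+614.1)/2 × 2 = 1389.2
  [2→3.5]: (614.1+515.6)/2 × 1.5 = 847.275
  [3.5→9.5]: (515.6+256.4)/2 × 6 = 2316.0
  [9.5→11]: (256.4+215.3)/2 × 1.5 = 353.775
  Sum = 4906.25 µg/L·hr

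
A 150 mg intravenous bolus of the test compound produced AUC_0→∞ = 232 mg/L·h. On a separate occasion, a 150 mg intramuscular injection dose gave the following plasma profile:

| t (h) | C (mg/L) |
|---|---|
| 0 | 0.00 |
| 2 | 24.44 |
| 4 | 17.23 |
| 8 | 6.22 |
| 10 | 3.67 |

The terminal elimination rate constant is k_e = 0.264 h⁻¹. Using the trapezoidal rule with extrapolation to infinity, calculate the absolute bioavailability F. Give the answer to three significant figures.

Trapezoidal AUC_0→10 (intramuscular injection):
  [0→2]: (0.00+24.44)/2 × 2 = 24.44
  [2→4]: (24.44+17.23)/2 × 2 = 41.67
  [4→8]: (17.23+6.22)/2 × 4 = 46.9
  [8→10]: (6.22+3.67)/2 × 2 = 9.89
  Sum = 122.9 mg/L·h
Tail: C_last/k_e = 3.67/0.264 = 13.902
AUC_0→∞ (intramuscular injection) = 122.9 + 13.902 = 136.802 mg/L·h
F = (AUC_ev/D_ev)/(AUC_iv/D_iv) = (136.802/150)/(232/150) = 0.912013/1.54667 = 0.5897

F = 0.590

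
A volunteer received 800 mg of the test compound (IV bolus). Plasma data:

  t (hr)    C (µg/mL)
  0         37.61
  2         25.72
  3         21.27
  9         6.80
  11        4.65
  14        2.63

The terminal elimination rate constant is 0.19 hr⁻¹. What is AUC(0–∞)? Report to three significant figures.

Trapezoidal AUC_0→14:
  [0→2]: (37.61+25.72)/2 × 2 = 63.33
  [2→3]: (25.72+21.27)/2 × 1 = 23.495
  [3→9]: (21.27+6.80)/2 × 6 = 84.21
  [9→11]: (6.80+4.65)/2 × 2 = 11.45
  [11→14]: (4.65+2.63)/2 × 3 = 10.92
  Sum = 193.405 µg/mL·hr
Extrapolated tail: C_last / k_e = 2.63 / 0.19 = 13.842
AUC_0→∞ = 193.405 + 13.842 = 207.247 µg/mL·hr

AUC = 207 µg/mL·hr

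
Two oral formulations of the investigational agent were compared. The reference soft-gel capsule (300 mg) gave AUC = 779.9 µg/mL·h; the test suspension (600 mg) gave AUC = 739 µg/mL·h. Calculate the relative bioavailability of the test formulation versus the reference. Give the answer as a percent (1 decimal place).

F_rel = 47.4%

F_rel = (AUC_test/D_test) / (AUC_ref/D_ref)
      = (739/600) / (779.9/300)
      = 1.23167 / 2.59967 = 0.4738 = 47.38%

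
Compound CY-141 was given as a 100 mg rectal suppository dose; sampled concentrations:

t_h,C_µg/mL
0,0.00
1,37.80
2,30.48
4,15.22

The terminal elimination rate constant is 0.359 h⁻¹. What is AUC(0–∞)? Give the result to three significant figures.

Trapezoidal AUC_0→4:
  [0→1]: (0.00+37.80)/2 × 1 = 18.9
  [1→2]: (37.80+30.48)/2 × 1 = 34.14
  [2→4]: (30.48+15.22)/2 × 2 = 45.7
  Sum = 98.74 µg/mL·h
Extrapolated tail: C_last / k_e = 15.22 / 0.359 = 42.396
AUC_0→∞ = 98.74 + 42.396 = 141.136 µg/mL·h

AUC = 141 µg/mL·h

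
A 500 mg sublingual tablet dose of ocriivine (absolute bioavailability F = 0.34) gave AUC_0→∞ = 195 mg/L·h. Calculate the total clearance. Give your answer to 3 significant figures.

CL = F × Dose / AUC_0→∞
   = 0.34 × 500 / 195 = 0.871795 L/h

CL = 0.872 L/h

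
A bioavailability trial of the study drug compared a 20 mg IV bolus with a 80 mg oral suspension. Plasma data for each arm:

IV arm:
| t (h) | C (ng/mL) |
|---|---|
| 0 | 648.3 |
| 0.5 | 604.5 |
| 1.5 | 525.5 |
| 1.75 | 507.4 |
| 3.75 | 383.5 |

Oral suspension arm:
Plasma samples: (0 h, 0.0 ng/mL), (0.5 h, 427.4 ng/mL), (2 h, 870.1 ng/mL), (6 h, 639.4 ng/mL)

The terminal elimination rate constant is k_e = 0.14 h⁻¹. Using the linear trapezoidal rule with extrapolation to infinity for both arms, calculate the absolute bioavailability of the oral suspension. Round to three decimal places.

Trapezoidal AUC_0→3.75 (IV):
  [0→0.5]: (648.3+604.5)/2 × 0.5 = 313.2
  [0.5→1.5]: (604.5+525.5)/2 × 1 = 565.0
  [1.5→1.75]: (525.5+507.4)/2 × 0.25 = 129.1125
  [1.75→3.75]: (507.4+383.5)/2 × 2 = 890.9
  Sum = 1898.2125 ng/mL·h
IV tail: 383.5/0.14 = 2739.286; AUC_iv,0→∞ = 1898.2125 + 2739.286 = 4637.4985 ng/mL·h
Trapezoidal AUC_0→6 (oral suspension):
  [0→0.5]: (0.0+427.4)/2 × 0.5 = 106.85
  [0.5→2]: (427.4+870.1)/2 × 1.5 = 973.125
  [2→6]: (870.1+639.4)/2 × 4 = 3019.0
  Sum = 4098.975 ng/mL·h
oral suspension tail: 639.4/0.14 = 4567.143; AUC_ev,0→∞ = 4098.975 + 4567.143 = 8666.118 ng/mL·h
F = (AUC_ev/D_ev)/(AUC_iv/D_iv) = (8666.118/80)/(4637.4985/20) = 108.326/231.875 = 0.4672

F = 0.467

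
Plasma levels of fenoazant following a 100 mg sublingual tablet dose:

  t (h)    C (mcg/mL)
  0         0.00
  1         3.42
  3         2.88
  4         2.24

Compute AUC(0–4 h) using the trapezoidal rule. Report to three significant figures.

Trapezoidal AUC_0→4:
  [0→1]: (0.00+3.42)/2 × 1 = 1.71
  [1→3]: (3.42+2.88)/2 × 2 = 6.3
  [3→4]: (2.88+2.24)/2 × 1 = 2.56
  Sum = 10.57 mcg/mL·h

AUC = 10.6 mcg/mL·h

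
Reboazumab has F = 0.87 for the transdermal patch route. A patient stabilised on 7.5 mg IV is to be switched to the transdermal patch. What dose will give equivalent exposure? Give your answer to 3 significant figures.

For equal systemic exposure: F × D_ev = D_iv
D_ev = D_iv / F = 7.5 / 0.87 = 8.62069 mg

D_transdermal = 8.62 mg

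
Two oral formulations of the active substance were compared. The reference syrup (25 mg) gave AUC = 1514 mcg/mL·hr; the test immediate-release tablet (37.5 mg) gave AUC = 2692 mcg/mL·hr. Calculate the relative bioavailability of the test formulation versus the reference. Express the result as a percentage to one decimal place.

F_rel = 118.5%

F_rel = (AUC_test/D_test) / (AUC_ref/D_ref)
      = (2692/37.5) / (1514/25)
      = 71.7867 / 60.56 = 1.1854 = 118.54%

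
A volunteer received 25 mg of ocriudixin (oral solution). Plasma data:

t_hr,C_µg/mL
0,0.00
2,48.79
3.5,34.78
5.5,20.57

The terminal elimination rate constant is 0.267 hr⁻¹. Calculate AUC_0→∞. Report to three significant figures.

Trapezoidal AUC_0→5.5:
  [0→2]: (0.00+48.79)/2 × 2 = 48.79
  [2→3.5]: (48.79+34.78)/2 × 1.5 = 62.6775
  [3.5→5.5]: (34.78+20.57)/2 × 2 = 55.35
  Sum = 166.8175 µg/mL·hr
Extrapolated tail: C_last / k_e = 20.57 / 0.267 = 77.041
AUC_0→∞ = 166.8175 + 77.041 = 243.8585 µg/mL·hr

AUC = 244 µg/mL·hr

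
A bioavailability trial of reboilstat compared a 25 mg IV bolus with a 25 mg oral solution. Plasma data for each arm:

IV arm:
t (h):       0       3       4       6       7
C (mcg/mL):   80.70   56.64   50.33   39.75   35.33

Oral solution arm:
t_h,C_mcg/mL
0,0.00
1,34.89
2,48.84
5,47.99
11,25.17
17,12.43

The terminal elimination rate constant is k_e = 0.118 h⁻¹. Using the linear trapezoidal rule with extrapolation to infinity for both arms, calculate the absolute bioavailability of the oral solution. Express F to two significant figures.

F = 0.94

Trapezoidal AUC_0→7 (IV):
  [0→3]: (80.70+56.64)/2 × 3 = 206.01
  [3→4]: (56.64+50.33)/2 × 1 = 53.485
  [4→6]: (50.33+39.75)/2 × 2 = 90.08
  [6→7]: (39.75+35.33)/2 × 1 = 37.54
  Sum = 387.115 mcg/mL·h
IV tail: 35.33/0.118 = 299.407; AUC_iv,0→∞ = 387.115 + 299.407 = 686.522 mcg/mL·h
Trapezoidal AUC_0→17 (oral solution):
  [0→1]: (0.00+34.89)/2 × 1 = 17.445
  [1→2]: (34.89+48.84)/2 × 1 = 41.865
  [2→5]: (48.84+47.99)/2 × 3 = 145.245
  [5→11]: (47.99+25.17)/2 × 6 = 219.48
  [11→17]: (25.17+12.43)/2 × 6 = 112.8
  Sum = 536.835 mcg/mL·h
oral solution tail: 12.43/0.118 = 105.339; AUC_ev,0→∞ = 536.835 + 105.339 = 642.174 mcg/mL·h
F = (AUC_ev/D_ev)/(AUC_iv/D_iv) = (642.174/25)/(686.522/25) = 25.68696/27.46088 = 0.9354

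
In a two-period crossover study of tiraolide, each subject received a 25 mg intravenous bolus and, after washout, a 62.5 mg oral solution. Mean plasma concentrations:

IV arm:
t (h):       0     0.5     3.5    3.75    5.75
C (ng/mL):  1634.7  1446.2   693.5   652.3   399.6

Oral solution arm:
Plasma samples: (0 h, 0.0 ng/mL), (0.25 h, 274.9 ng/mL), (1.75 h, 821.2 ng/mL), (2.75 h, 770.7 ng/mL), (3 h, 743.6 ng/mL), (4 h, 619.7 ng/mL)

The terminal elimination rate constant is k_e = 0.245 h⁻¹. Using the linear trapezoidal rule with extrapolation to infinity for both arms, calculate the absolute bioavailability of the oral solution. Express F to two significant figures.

F = 0.30

Trapezoidal AUC_0→5.75 (IV):
  [0→0.5]: (1634.7+1446.2)/2 × 0.5 = 770.225
  [0.5→3.5]: (1446.2+693.5)/2 × 3 = 3209.55
  [3.5→3.75]: (693.5+652.3)/2 × 0.25 = 168.225
  [3.75→5.75]: (652.3+399.6)/2 × 2 = 1051.9
  Sum = 5199.9 ng/mL·h
IV tail: 399.6/0.245 = 1631.020; AUC_iv,0→∞ = 5199.9 + 1631.020 = 6830.92 ng/mL·h
Trapezoidal AUC_0→4 (oral solution):
  [0→0.25]: (0.0+274.9)/2 × 0.25 = 34.3625
  [0.25→1.75]: (274.9+821.2)/2 × 1.5 = 822.075
  [1.75→2.75]: (821.2+770.7)/2 × 1 = 795.95
  [2.75→3]: (770.7+743.6)/2 × 0.25 = 189.2875
  [3→4]: (743.6+619.7)/2 × 1 = 681.65
  Sum = 2523.325 ng/mL·h
oral solution tail: 619.7/0.245 = 2529.388; AUC_ev,0→∞ = 2523.325 + 2529.388 = 5052.713 ng/mL·h
F = (AUC_ev/D_ev)/(AUC_iv/D_iv) = (5052.713/62.5)/(6830.92/25) = 80.843408/273.2368 = 0.2959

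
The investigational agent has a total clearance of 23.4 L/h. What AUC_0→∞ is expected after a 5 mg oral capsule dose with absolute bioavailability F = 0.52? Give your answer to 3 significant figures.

AUC_0→∞ = F × Dose / CL
        = 0.52 × 5 / 23.4 = 0.111111 mg/L·h

AUC = 0.111 mg/L·h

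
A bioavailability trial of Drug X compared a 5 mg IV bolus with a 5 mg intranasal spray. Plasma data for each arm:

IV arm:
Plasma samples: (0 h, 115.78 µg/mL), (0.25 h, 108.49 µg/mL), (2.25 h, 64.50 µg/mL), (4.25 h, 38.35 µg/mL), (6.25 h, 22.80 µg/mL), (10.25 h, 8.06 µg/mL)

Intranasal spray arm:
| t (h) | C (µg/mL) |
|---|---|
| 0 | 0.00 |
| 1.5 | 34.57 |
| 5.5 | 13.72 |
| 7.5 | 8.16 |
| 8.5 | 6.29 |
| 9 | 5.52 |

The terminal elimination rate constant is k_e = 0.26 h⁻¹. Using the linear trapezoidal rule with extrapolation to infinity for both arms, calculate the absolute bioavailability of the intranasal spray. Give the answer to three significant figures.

Trapezoidal AUC_0→10.25 (IV):
  [0→0.25]: (115.78+108.49)/2 × 0.25 = 28.03375
  [0.25→2.25]: (108.49+64.50)/2 × 2 = 172.99
  [2.25→4.25]: (64.50+38.35)/2 × 2 = 102.85
  [4.25→6.25]: (38.35+22.80)/2 × 2 = 61.15
  [6.25→10.25]: (22.80+8.06)/2 × 4 = 61.72
  Sum = 426.74375 µg/mL·h
IV tail: 8.06/0.26 = 31.000; AUC_iv,0→∞ = 426.74375 + 31.000 = 457.74375 µg/mL·h
Trapezoidal AUC_0→9 (intranasal spray):
  [0→1.5]: (0.00+34.57)/2 × 1.5 = 25.9275
  [1.5→5.5]: (34.57+13.72)/2 × 4 = 96.58
  [5.5→7.5]: (13.72+8.16)/2 × 2 = 21.88
  [7.5→8.5]: (8.16+6.29)/2 × 1 = 7.225
  [8.5→9]: (6.29+5.52)/2 × 0.5 = 2.9525
  Sum = 154.565 µg/mL·h
intranasal spray tail: 5.52/0.26 = 21.231; AUC_ev,0→∞ = 154.565 + 21.231 = 175.796 µg/mL·h
F = (AUC_ev/D_ev)/(AUC_iv/D_iv) = (175.796/5)/(457.74375/5) = 35.1592/91.54875 = 0.3840

F = 0.384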